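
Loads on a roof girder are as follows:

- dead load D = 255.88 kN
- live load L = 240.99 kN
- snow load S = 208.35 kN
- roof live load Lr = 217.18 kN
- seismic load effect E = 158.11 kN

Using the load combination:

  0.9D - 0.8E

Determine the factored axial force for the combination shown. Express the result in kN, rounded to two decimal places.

103.80 kN

0.9(255.88) - 0.8(158.11) = 103.80
N_u = 103.80 kN.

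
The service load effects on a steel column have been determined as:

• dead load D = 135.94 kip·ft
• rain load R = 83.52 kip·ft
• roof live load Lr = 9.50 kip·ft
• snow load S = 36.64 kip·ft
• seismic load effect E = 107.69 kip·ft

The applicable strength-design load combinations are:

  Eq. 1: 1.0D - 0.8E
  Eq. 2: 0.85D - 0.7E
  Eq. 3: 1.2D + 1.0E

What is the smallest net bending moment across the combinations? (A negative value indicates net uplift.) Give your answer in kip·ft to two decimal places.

Eq. 1: 1.0(135.94) - 0.8(107.69) = 135.94 - 86.15 = 49.79
Eq. 2: 0.85(135.94) - 0.7(107.69) = 115.55 - 75.38 = 40.17
Eq. 3: 1.2(135.94) + 1.0(107.69) = 163.13 + 107.69 = 270.82
Combination 2 gives the minimum: 40.17 kip·ft.

40.17 kip·ft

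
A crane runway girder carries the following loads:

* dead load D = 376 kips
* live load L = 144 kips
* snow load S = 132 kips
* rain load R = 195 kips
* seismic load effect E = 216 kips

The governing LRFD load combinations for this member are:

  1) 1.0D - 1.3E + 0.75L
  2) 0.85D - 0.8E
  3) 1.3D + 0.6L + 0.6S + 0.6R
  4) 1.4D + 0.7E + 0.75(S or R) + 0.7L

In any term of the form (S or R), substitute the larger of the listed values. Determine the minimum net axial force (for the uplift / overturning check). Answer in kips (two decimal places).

146.80 kips

(S or R) → R = 195 kips.
1) 1.0(376) - 1.3(216) + 0.75(144) = 376.00 - 280.80 + 108.00 = 203.20
2) 0.85(376) - 0.8(216) = 319.60 - 172.80 = 146.80
3) 1.3(376) + 0.6(144) + 0.6(132) + 0.6(195) = 488.80 + 86.40 + 79.20 + 117.00 = 771.40
4) 1.4(376) + 0.7(216) + 0.75(195) + 0.7(144) = 526.40 + 151.20 + 146.25 + 100.80 = 924.65
Combination 2 gives the minimum: 146.80 kips.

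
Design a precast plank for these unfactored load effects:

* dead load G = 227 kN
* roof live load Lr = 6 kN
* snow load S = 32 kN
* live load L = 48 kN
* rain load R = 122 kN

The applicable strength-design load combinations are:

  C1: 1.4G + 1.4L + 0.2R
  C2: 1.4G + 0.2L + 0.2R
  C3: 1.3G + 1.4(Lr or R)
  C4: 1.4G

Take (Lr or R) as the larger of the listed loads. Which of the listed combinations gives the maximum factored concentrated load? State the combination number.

(Lr or R) → R = 122 kN.
C1: 1.4(227) + 1.4(48) + 0.2(122) = 409.4
C2: 1.4(227) + 0.2(48) + 0.2(122) = 351.8
C3: 1.3(227) + 1.4(122) = 465.9
C4: 1.4(227) = 317.8
The largest value is 465.9 kN from combination 3.

Combination 3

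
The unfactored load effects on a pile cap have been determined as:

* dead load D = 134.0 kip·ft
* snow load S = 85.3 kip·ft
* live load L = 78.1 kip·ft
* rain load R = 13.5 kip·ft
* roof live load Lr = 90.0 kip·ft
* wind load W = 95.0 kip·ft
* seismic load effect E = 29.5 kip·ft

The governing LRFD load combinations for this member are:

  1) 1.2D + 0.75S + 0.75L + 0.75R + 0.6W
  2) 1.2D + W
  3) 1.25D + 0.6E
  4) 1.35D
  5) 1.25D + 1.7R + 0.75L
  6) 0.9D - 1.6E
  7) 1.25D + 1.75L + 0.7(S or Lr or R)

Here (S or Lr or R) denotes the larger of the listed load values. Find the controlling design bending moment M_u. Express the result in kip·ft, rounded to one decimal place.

367.2 kip·ft

(S or Lr or R) → Lr = 90.0 kip·ft.
1) 1.2(134.0) + 0.75(85.3) + 0.75(78.1) + 0.75(13.5) + 0.6(95.0) = 160.8 + 64.0 + 58.6 + 10.1 + 57.0 = 350.5
2) 1.2(134.0) + 1.0(95.0) = 160.8 + 95.0 = 255.8
3) 1.25(134.0) + 0.6(29.5) = 167.5 + 17.7 = 185.2
4) 1.35(134.0) = 180.9
5) 1.25(134.0) + 1.7(13.5) + 0.75(78.1) = 249.0
6) 0.9(134.0) - 1.6(29.5) = 120.6 - 47.2 = 73.4
7) 1.25(134.0) + 1.75(78.1) + 0.7(90.0) = 167.5 + 136.7 + 63.0 = 367.2
Maximum is from combination 7.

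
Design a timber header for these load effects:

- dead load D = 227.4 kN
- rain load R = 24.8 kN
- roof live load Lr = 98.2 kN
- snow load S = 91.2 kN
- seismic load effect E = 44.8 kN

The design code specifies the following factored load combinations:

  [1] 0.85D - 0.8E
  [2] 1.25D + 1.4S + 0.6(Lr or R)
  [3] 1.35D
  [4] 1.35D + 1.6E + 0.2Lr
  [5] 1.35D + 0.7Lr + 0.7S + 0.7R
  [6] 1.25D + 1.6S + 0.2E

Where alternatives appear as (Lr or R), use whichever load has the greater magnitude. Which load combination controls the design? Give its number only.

(Lr or R) → Lr = 98.2 kN.
[1] 0.85(227.4) - 0.8(44.8) = 193.3 - 35.8 = 157.5
[2] 1.25(227.4) + 1.4(91.2) + 0.6(98.2) = 284.3 + 127.7 + 58.9 = 470.9
[3] 1.35(227.4) = 307.0
[4] 1.35(227.4) + 1.6(44.8) + 0.2(98.2) = 307.0 + 71.7 + 19.6 = 398.3
[5] 1.35(227.4) + 0.7(98.2) + 0.7(91.2) + 0.7(24.8) = 307.0 + 68.7 + 63.8 + 17.4 = 456.9
[6] 1.25(227.4) + 1.6(91.2) + 0.2(44.8) = 439.1
The largest value is 470.9 kN from combination 2.

Combination 2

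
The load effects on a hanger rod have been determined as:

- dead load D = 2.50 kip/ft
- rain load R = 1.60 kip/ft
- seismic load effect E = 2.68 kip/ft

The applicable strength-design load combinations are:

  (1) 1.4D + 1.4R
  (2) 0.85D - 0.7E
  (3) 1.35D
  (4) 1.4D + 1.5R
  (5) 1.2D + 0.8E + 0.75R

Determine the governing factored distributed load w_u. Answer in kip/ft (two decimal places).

(1) 1.4(2.50) + 1.4(1.60) = 3.50 + 2.24 = 5.74
(2) 0.85(2.50) - 0.7(2.68) = 2.13 - 1.88 = 0.25
(3) 1.35(2.50) = 3.38
(4) 1.4(2.50) + 1.5(1.60) = 3.50 + 2.40 = 5.90
(5) 1.2(2.50) + 0.8(2.68) + 0.75(1.60) = 3.00 + 2.14 + 1.20 = 6.34
Combination 5 governs: w_u = 6.34 kip/ft.

6.34 kip/ft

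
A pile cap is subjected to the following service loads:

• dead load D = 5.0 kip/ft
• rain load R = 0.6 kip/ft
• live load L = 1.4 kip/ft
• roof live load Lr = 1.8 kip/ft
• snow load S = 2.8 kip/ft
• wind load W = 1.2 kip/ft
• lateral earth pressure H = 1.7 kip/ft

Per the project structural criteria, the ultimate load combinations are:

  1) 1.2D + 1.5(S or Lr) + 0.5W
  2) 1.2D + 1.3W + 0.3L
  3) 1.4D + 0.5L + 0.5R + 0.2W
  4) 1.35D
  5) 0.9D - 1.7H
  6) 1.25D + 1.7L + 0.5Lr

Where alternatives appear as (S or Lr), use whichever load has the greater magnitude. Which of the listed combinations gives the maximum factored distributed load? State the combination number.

Combination 1

(S or Lr) → S = 2.8 kip/ft.
1) 1.2(5.0) + 1.5(2.8) + 0.5(1.2) = 10.8
2) 1.2(5.0) + 1.3(1.2) + 0.3(1.4) = 8.0
3) 1.4(5.0) + 0.5(1.4) + 0.5(0.6) + 0.2(1.2) = 8.2
4) 1.35(5.0) = 6.8
5) 0.9(5.0) - 1.7(1.7) = 1.6
6) 1.25(5.0) + 1.7(1.4) + 0.5(1.8) = 9.5
The largest value is 10.8 kip/ft from combination 1.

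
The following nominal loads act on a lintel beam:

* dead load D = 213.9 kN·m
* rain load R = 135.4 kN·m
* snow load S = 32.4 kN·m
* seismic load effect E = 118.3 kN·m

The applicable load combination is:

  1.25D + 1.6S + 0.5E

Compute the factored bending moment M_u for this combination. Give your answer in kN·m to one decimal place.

378.4 kN·m

1.25(213.9) + 1.6(32.4) + 0.5(118.3) = 378.4
M_u = 378.4 kN·m.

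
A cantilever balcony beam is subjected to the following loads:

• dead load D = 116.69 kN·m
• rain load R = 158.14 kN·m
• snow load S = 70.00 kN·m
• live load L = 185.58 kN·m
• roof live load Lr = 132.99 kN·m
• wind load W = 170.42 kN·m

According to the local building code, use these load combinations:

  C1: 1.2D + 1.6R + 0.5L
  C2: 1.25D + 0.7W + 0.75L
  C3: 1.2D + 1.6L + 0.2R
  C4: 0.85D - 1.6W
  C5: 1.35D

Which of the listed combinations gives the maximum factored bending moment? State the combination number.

C1: 1.2(116.69) + 1.6(158.14) + 0.5(185.58) = 140.03 + 253.02 + 92.79 = 485.84
C2: 1.25(116.69) + 0.7(170.42) + 0.75(185.58) = 145.86 + 119.29 + 139.19 = 404.34
C3: 1.2(116.69) + 1.6(185.58) + 0.2(158.14) = 468.58
C4: 0.85(116.69) - 1.6(170.42) = -173.49
C5: 1.35(116.69) = 157.53
The largest value is 485.84 kN·m from combination 1.

Combination 1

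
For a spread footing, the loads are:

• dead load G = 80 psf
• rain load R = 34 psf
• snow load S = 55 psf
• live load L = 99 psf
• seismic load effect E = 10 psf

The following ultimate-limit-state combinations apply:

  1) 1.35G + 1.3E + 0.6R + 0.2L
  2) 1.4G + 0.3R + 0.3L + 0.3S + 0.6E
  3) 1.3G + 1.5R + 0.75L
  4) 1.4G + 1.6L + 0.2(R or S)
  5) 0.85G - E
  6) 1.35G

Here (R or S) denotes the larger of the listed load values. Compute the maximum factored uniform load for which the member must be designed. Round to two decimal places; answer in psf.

281.40 psf

(R or S) → S = 55 psf.
1) 1.35(80) + 1.3(10) + 0.6(34) + 0.2(99) = 161.20
2) 1.4(80) + 0.3(34) + 0.3(99) + 0.3(55) + 0.6(10) = 174.40
3) 1.3(80) + 1.5(34) + 0.75(99) = 229.25
4) 1.4(80) + 1.6(99) + 0.2(55) = 281.40
5) 0.85(80) - 1.0(10) = 58.00
6) 1.35(80) = 108.00
Maximum is from combination 4.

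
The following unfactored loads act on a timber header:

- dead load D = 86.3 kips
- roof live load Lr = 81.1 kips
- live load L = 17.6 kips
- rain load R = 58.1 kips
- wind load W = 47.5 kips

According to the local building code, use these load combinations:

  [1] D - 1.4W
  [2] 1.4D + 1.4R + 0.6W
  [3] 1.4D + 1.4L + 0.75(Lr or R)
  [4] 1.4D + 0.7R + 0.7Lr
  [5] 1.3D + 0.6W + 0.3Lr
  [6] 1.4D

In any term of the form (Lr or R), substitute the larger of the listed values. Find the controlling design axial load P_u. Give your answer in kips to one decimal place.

(Lr or R) → Lr = 81.1 kips.
[1] 1.0(86.3) - 1.4(47.5) = 86.3 - 66.5 = 19.8
[2] 1.4(86.3) + 1.4(58.1) + 0.6(47.5) = 230.7
[3] 1.4(86.3) + 1.4(17.6) + 0.75(81.1) = 206.3
[4] 1.4(86.3) + 0.7(58.1) + 0.7(81.1) = 120.8 + 40.7 + 56.8 = 218.3
[5] 1.3(86.3) + 0.6(47.5) + 0.3(81.1) = 112.2 + 28.5 + 24.3 = 165.0
[6] 1.4(86.3) = 120.8
Maximum is from combination 2.

230.7 kips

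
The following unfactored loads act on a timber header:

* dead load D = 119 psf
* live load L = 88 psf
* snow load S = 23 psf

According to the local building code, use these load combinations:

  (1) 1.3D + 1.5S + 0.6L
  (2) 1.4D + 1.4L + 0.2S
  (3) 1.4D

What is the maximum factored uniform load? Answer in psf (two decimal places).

294.40 psf

(1) 1.3(119) + 1.5(23) + 0.6(88) = 154.70 + 34.50 + 52.80 = 242.00
(2) 1.4(119) + 1.4(88) + 0.2(23) = 166.60 + 123.20 + 4.60 = 294.40
(3) 1.4(119) = 166.60
Combination 2 governs: q_u = 294.40 psf.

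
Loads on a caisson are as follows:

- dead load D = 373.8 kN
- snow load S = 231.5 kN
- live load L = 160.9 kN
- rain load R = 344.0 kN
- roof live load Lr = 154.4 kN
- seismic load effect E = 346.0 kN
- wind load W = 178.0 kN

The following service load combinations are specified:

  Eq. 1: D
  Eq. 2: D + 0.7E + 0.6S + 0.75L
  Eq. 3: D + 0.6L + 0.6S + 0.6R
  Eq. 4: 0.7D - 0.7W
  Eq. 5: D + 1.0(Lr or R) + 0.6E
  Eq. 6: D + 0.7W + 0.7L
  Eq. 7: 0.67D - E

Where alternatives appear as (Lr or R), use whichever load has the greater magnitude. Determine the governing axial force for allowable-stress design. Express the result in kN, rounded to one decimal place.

(Lr or R) → R = 344.0 kN.
Eq. 1: 1.0(373.8) = 373.8
Eq. 2: 1.0(373.8) + 0.7(346.0) + 0.6(231.5) + 0.75(160.9) = 875.6
Eq. 3: 1.0(373.8) + 0.6(160.9) + 0.6(231.5) + 0.6(344.0) = 815.6
Eq. 4: 0.7(373.8) - 0.7(178.0) = 137.1
Eq. 5: 1.0(373.8) + 1.0(344.0) + 0.6(346.0) = 925.4
Eq. 6: 1.0(373.8) + 0.7(178.0) + 0.7(160.9) = 611.0
Eq. 7: 0.67(373.8) - 1.0(346.0) = -95.6
The controlling combination is 5, giving 925.4 kN.

925.4 kN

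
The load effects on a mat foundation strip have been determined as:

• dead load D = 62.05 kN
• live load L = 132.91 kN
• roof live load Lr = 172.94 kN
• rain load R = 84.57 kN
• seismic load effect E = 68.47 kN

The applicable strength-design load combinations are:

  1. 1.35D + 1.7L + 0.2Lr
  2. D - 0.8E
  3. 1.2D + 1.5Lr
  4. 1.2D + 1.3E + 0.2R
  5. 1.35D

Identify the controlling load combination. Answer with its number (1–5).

Combination 1

1. 1.35(62.05) + 1.7(132.91) + 0.2(172.94) = 344.30
2. 1.0(62.05) - 0.8(68.47) = 62.05 - 54.78 = 7.27
3. 1.2(62.05) + 1.5(172.94) = 74.46 + 259.41 = 333.87
4. 1.2(62.05) + 1.3(68.47) + 0.2(84.57) = 180.39
5. 1.35(62.05) = 83.77
The largest value is 344.30 kN from combination 1.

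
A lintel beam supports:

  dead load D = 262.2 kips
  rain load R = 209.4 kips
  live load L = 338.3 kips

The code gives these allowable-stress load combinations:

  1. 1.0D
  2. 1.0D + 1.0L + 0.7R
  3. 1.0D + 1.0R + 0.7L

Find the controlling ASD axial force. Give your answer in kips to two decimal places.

747.08 kips

1. 1.0(262.2) = 262.20
2. 1.0(262.2) + 1.0(338.3) + 0.7(209.4) = 262.20 + 338.30 + 146.58 = 747.08
3. 1.0(262.2) + 1.0(209.4) + 0.7(338.3) = 262.20 + 209.40 + 236.81 = 708.41
The controlling combination is 2, giving 747.08 kips.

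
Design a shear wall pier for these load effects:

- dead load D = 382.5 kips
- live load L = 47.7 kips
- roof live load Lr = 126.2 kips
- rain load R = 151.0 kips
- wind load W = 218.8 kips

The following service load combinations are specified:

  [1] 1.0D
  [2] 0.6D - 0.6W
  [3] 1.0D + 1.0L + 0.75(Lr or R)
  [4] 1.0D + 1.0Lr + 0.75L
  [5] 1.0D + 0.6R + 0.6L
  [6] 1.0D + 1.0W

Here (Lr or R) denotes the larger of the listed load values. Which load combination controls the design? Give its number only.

Combination 6

(Lr or R) → R = 151.0 kips.
[1] 1.0(382.5) = 382.50
[2] 0.6(382.5) - 0.6(218.8) = 98.22
[3] 1.0(382.5) + 1.0(47.7) + 0.75(151.0) = 543.45
[4] 1.0(382.5) + 1.0(126.2) + 0.75(47.7) = 544.48
[5] 1.0(382.5) + 0.6(151.0) + 0.6(47.7) = 501.72
[6] 1.0(382.5) + 1.0(218.8) = 601.30
The largest value is 601.30 kips from combination 6.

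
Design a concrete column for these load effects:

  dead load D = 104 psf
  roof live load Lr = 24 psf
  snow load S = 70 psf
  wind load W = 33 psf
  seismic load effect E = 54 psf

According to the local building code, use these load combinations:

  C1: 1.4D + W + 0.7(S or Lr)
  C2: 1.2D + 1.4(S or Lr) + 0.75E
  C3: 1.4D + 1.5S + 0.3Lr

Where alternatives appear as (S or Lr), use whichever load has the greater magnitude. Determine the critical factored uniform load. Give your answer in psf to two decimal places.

(S or Lr) → S = 70 psf.
C1: 1.4(104) + 1.0(33) + 0.7(70) = 145.60 + 33.00 + 49.00 = 227.60
C2: 1.2(104) + 1.4(70) + 0.75(54) = 124.80 + 98.00 + 40.50 = 263.30
C3: 1.4(104) + 1.5(70) + 0.3(24) = 145.60 + 105.00 + 7.20 = 257.80
Combination 2 governs: q_u = 263.30 psf.

263.30 psf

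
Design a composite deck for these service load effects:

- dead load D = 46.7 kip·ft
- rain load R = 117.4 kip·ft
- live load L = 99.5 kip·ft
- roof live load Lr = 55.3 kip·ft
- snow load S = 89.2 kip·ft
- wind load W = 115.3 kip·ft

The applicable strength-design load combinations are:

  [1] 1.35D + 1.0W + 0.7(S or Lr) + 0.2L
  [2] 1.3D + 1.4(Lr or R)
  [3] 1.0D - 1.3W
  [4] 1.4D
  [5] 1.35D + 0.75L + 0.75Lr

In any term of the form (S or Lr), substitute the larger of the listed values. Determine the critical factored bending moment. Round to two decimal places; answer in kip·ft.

260.69 kip·ft

(S or Lr) → S = 89.2 kip·ft; (Lr or R) → R = 117.4 kip·ft.
[1] 1.35(46.7) + 1.0(115.3) + 0.7(89.2) + 0.2(99.5) = 260.69
[2] 1.3(46.7) + 1.4(117.4) = 225.07
[3] 1.0(46.7) - 1.3(115.3) = -103.19
[4] 1.4(46.7) = 65.38
[5] 1.35(46.7) + 0.75(99.5) + 0.75(55.3) = 179.15
The controlling combination is 1, giving 260.69 kip·ft.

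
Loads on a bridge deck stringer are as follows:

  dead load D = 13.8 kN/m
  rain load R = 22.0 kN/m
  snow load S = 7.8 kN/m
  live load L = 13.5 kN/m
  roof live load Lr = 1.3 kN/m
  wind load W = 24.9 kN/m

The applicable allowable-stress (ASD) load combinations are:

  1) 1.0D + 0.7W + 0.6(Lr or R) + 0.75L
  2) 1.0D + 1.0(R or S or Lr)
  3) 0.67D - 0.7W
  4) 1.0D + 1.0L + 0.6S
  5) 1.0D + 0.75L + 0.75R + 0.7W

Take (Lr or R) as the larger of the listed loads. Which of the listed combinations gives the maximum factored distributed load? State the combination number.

(Lr or R) → R = 22.0 kN/m; (R or S or Lr) → R = 22.0 kN/m.
1) 1.0(13.8) + 0.7(24.9) + 0.6(22.0) + 0.75(13.5) = 54.6
2) 1.0(13.8) + 1.0(22.0) = 13.8 + 22.0 = 35.8
3) 0.67(13.8) - 0.7(24.9) = 9.2 - 17.4 = -8.2
4) 1.0(13.8) + 1.0(13.5) + 0.6(7.8) = 13.8 + 13.5 + 4.7 = 32.0
5) 1.0(13.8) + 0.75(13.5) + 0.75(22.0) + 0.7(24.9) = 57.9
The largest value is 57.9 kN/m from combination 5.

Combination 5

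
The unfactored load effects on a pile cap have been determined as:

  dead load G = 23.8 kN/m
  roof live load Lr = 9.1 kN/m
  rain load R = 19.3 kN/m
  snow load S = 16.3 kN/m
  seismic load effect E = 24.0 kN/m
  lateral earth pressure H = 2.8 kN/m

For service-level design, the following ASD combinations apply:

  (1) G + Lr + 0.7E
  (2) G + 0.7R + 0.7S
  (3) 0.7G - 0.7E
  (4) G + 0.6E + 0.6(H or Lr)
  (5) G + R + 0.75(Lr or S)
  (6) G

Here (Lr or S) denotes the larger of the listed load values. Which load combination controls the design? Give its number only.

(H or Lr) → Lr = 9.1 kN/m; (Lr or S) → S = 16.3 kN/m.
(1) 1.0(23.8) + 1.0(9.1) + 0.7(24.0) = 23.8 + 9.1 + 16.8 = 49.7
(2) 1.0(23.8) + 0.7(19.3) + 0.7(16.3) = 23.8 + 13.5 + 11.4 = 48.7
(3) 0.7(23.8) - 0.7(24.0) = 16.7 - 16.8 = -0.1
(4) 1.0(23.8) + 0.6(24.0) + 0.6(9.1) = 23.8 + 14.4 + 5.5 = 43.7
(5) 1.0(23.8) + 1.0(19.3) + 0.75(16.3) = 23.8 + 19.3 + 12.2 = 55.3
(6) 1.0(23.8) = 23.8
The largest value is 55.3 kN/m from combination 5.

Combination 5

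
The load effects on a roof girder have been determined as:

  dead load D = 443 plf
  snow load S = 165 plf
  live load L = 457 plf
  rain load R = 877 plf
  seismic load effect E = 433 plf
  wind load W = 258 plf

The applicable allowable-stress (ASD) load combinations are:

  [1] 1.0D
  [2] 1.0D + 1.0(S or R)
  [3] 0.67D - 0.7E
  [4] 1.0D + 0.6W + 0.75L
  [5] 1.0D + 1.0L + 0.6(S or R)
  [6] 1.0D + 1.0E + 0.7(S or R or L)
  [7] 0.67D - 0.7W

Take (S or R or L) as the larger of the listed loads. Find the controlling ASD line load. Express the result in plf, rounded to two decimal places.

1489.90 plf

(S or R) → R = 877 plf; (S or R or L) → R = 877 plf.
[1] 1.0(443) = 443.00
[2] 1.0(443) + 1.0(877) = 443.00 + 877.00 = 1320.00
[3] 0.67(443) - 0.7(433) = 296.81 - 303.10 = -6.29
[4] 1.0(443) + 0.6(258) + 0.75(457) = 443.00 + 154.80 + 342.75 = 940.55
[5] 1.0(443) + 1.0(457) + 0.6(877) = 443.00 + 457.00 + 526.20 = 1426.20
[6] 1.0(443) + 1.0(433) + 0.7(877) = 443.00 + 433.00 + 613.90 = 1489.90
[7] 0.67(443) - 0.7(258) = 296.81 - 180.60 = 116.21
The controlling combination is 6, giving 1489.90 plf.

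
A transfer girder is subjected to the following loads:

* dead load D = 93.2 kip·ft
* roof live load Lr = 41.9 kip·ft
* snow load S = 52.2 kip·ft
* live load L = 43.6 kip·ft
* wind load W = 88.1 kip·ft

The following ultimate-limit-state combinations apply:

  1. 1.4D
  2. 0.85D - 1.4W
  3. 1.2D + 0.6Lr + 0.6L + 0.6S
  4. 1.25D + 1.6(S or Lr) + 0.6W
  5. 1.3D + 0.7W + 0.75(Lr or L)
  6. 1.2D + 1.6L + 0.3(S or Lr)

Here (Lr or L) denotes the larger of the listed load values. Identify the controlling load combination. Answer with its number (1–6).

Combination 4

(S or Lr) → S = 52.2 kip·ft; (Lr or L) → L = 43.6 kip·ft.
1. 1.4(93.2) = 130.48
2. 0.85(93.2) - 1.4(88.1) = 79.22 - 123.34 = -44.12
3. 1.2(93.2) + 0.6(41.9) + 0.6(43.6) + 0.6(52.2) = 111.84 + 25.14 + 26.16 + 31.32 = 194.46
4. 1.25(93.2) + 1.6(52.2) + 0.6(88.1) = 116.50 + 83.52 + 52.86 = 252.88
5. 1.3(93.2) + 0.7(88.1) + 0.75(43.6) = 121.16 + 61.67 + 32.70 = 215.53
6. 1.2(93.2) + 1.6(43.6) + 0.3(52.2) = 111.84 + 69.76 + 15.66 = 197.26
The largest value is 252.88 kip·ft from combination 4.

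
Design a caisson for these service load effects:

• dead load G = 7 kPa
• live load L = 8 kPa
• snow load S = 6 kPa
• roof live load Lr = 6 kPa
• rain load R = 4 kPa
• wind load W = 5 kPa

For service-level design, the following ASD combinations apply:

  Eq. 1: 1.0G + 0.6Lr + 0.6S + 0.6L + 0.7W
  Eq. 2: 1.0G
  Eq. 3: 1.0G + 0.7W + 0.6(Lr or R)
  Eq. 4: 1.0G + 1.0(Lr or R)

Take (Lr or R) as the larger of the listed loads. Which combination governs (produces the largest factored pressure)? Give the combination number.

Combination 1

(Lr or R) → Lr = 6 kPa.
Eq. 1: 1.0(7) + 0.6(6) + 0.6(6) + 0.6(8) + 0.7(5) = 22.50
Eq. 2: 1.0(7) = 7.00
Eq. 3: 1.0(7) + 0.7(5) + 0.6(6) = 14.10
Eq. 4: 1.0(7) + 1.0(6) = 13.00
The largest value is 22.50 kPa from combination 1.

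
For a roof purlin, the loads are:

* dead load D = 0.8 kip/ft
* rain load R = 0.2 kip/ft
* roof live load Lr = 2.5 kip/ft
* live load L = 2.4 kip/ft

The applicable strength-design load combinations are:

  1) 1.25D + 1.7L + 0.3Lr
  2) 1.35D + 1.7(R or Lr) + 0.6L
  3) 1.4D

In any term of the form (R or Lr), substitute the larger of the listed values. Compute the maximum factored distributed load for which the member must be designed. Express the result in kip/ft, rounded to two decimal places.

(R or Lr) → Lr = 2.5 kip/ft.
1) 1.25(0.8) + 1.7(2.4) + 0.3(2.5) = 1.00 + 4.08 + 0.75 = 5.83
2) 1.35(0.8) + 1.7(2.5) + 0.6(2.4) = 1.08 + 4.25 + 1.44 = 6.77
3) 1.4(0.8) = 1.12
Maximum is from combination 2.

6.77 kip/ft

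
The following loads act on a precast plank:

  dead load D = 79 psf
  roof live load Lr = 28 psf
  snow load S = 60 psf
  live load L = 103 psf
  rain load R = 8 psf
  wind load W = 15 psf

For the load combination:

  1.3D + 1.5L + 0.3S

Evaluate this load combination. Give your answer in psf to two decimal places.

275.20 psf

1.3(79) + 1.5(103) + 0.3(60) = 102.70 + 154.50 + 18.00 = 275.20
q_u = 275.20 psf.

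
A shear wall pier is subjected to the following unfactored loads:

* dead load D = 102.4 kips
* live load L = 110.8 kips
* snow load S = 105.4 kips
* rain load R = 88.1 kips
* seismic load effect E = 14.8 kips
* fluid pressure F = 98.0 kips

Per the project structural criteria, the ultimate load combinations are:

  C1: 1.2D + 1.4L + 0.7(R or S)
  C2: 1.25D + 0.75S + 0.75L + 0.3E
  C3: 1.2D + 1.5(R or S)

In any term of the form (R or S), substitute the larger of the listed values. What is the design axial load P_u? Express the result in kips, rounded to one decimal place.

(R or S) → S = 105.4 kips.
C1: 1.2(102.4) + 1.4(110.8) + 0.7(105.4) = 122.9 + 155.1 + 73.8 = 351.8
C2: 1.25(102.4) + 0.75(105.4) + 0.75(110.8) + 0.3(14.8) = 128.0 + 79.1 + 83.1 + 4.4 = 294.6
C3: 1.2(102.4) + 1.5(105.4) = 122.9 + 158.1 = 281.0
Maximum is from combination 1.

351.8 kips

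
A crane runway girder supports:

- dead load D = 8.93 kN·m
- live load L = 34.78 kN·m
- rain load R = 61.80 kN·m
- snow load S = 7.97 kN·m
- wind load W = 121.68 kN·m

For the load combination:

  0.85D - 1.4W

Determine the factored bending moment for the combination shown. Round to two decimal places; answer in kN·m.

-162.76 kN·m

0.85(8.93) - 1.4(121.68) = 7.59 - 170.35 = -162.76
M_u = -162.76 kN·m.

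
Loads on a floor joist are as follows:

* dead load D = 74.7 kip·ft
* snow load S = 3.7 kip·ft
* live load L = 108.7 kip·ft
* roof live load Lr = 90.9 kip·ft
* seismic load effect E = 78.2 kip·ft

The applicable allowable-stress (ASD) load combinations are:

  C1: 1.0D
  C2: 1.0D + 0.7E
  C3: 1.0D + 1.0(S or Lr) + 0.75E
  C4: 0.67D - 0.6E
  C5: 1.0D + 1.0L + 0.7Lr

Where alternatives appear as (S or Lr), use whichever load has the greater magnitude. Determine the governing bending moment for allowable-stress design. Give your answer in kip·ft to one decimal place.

(S or Lr) → Lr = 90.9 kip·ft.
C1: 1.0(74.7) = 74.7
C2: 1.0(74.7) + 0.7(78.2) = 74.7 + 54.7 = 129.4
C3: 1.0(74.7) + 1.0(90.9) + 0.75(78.2) = 74.7 + 90.9 + 58.7 = 224.3
C4: 0.67(74.7) - 0.6(78.2) = 50.0 - 46.9 = 3.1
C5: 1.0(74.7) + 1.0(108.7) + 0.7(90.9) = 74.7 + 108.7 + 63.6 = 247.0
Combination 5 governs: M = 247.0 kip·ft.

247.0 kip·ft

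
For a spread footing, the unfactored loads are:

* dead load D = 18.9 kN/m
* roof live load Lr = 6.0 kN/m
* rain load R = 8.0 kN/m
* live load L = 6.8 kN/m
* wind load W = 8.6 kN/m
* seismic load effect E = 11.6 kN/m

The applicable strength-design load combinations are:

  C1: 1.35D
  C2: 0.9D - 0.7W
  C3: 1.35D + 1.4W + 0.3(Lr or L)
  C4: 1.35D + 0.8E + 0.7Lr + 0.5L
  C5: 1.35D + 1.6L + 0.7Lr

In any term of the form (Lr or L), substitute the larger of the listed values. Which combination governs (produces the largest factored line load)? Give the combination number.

(Lr or L) → L = 6.8 kN/m.
C1: 1.35(18.9) = 25.52
C2: 0.9(18.9) - 0.7(8.6) = 10.99
C3: 1.35(18.9) + 1.4(8.6) + 0.3(6.8) = 39.60
C4: 1.35(18.9) + 0.8(11.6) + 0.7(6.0) + 0.5(6.8) = 42.40
C5: 1.35(18.9) + 1.6(6.8) + 0.7(6.0) = 40.60
The largest value is 42.40 kN/m from combination 4.

Combination 4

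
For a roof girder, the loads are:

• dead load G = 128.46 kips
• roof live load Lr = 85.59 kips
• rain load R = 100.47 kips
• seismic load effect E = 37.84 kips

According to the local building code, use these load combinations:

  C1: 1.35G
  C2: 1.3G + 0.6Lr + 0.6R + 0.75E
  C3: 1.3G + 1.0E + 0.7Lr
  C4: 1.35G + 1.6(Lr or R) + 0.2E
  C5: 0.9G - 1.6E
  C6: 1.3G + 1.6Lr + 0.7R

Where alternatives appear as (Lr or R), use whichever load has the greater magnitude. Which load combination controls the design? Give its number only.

Combination 6

(Lr or R) → R = 100.47 kips.
C1: 1.35(128.46) = 173.42
C2: 1.3(128.46) + 0.6(85.59) + 0.6(100.47) + 0.75(37.84) = 167.00 + 51.35 + 60.28 + 28.38 = 307.01
C3: 1.3(128.46) + 1.0(37.84) + 0.7(85.59) = 167.00 + 37.84 + 59.91 = 264.75
C4: 1.35(128.46) + 1.6(100.47) + 0.2(37.84) = 173.42 + 160.75 + 7.57 = 341.74
C5: 0.9(128.46) - 1.6(37.84) = 115.61 - 60.54 = 55.07
C6: 1.3(128.46) + 1.6(85.59) + 0.7(100.47) = 167.00 + 136.94 + 70.33 = 374.27
The largest value is 374.27 kips from combination 6.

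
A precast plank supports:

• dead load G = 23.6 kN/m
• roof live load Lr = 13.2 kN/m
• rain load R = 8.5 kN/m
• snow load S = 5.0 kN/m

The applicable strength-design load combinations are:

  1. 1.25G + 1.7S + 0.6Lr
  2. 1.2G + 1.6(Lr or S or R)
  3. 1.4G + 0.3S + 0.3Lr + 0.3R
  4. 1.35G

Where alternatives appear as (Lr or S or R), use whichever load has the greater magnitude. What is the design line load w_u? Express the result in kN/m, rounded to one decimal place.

(Lr or S or R) → Lr = 13.2 kN/m.
1. 1.25(23.6) + 1.7(5.0) + 0.6(13.2) = 29.5 + 8.5 + 7.9 = 45.9
2. 1.2(23.6) + 1.6(13.2) = 28.3 + 21.1 = 49.4
3. 1.4(23.6) + 0.3(5.0) + 0.3(13.2) + 0.3(8.5) = 33.0 + 1.5 + 4.0 + 2.6 = 41.1
4. 1.35(23.6) = 31.9
The controlling combination is 2, giving 49.4 kN/m.

49.4 kN/m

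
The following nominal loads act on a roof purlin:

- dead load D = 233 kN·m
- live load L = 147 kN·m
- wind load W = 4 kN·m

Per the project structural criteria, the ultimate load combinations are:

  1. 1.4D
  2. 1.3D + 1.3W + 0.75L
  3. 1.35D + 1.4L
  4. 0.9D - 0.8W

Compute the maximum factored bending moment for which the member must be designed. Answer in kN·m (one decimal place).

520.4 kN·m

1. 1.4(233) = 326.2
2. 1.3(233) + 1.3(4) + 0.75(147) = 418.4
3. 1.35(233) + 1.4(147) = 520.4
4. 0.9(233) - 0.8(4) = 206.5
Combination 3 governs: M_u = 520.4 kN·m.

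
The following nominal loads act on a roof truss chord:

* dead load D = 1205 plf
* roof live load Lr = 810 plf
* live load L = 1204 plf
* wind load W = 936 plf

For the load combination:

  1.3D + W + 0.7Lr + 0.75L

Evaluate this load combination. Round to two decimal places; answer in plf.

1.3(1205) + 1.0(936) + 0.7(810) + 0.75(1204) = 3972.50
w_u = 3972.50 plf.

3972.50 plf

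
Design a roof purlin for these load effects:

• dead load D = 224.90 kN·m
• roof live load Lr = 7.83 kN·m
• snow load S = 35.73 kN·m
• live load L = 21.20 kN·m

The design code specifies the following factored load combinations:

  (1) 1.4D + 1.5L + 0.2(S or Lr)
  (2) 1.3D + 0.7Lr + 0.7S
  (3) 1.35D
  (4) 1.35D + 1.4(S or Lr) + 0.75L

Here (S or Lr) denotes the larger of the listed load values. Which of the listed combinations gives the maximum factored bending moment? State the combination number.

(S or Lr) → S = 35.73 kN·m.
(1) 1.4(224.90) + 1.5(21.20) + 0.2(35.73) = 353.81
(2) 1.3(224.90) + 0.7(7.83) + 0.7(35.73) = 322.86
(3) 1.35(224.90) = 303.62
(4) 1.35(224.90) + 1.4(35.73) + 0.75(21.20) = 369.54
The largest value is 369.54 kN·m from combination 4.

Combination 4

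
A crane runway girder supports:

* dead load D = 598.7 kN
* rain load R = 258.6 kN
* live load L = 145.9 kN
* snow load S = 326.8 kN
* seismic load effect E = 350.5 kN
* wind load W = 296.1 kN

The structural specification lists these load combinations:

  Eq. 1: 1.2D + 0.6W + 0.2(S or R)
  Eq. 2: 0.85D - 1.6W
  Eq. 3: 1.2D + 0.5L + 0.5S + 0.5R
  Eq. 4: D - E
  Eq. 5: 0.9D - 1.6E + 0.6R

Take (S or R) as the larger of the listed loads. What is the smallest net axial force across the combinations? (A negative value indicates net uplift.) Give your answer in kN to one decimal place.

(S or R) → S = 326.8 kN.
Eq. 1: 1.2(598.7) + 0.6(296.1) + 0.2(326.8) = 718.4 + 177.7 + 65.4 = 961.5
Eq. 2: 0.85(598.7) - 1.6(296.1) = 508.9 - 473.8 = 35.1
Eq. 3: 1.2(598.7) + 0.5(145.9) + 0.5(326.8) + 0.5(258.6) = 718.4 + 73.0 + 163.4 + 129.3 = 1084.1
Eq. 4: 1.0(598.7) - 1.0(350.5) = 598.7 - 350.5 = 248.2
Eq. 5: 0.9(598.7) - 1.6(350.5) + 0.6(258.6) = 538.8 - 560.8 + 155.2 = 133.2
Combination 2 gives the minimum: 35.1 kN.

35.1 kN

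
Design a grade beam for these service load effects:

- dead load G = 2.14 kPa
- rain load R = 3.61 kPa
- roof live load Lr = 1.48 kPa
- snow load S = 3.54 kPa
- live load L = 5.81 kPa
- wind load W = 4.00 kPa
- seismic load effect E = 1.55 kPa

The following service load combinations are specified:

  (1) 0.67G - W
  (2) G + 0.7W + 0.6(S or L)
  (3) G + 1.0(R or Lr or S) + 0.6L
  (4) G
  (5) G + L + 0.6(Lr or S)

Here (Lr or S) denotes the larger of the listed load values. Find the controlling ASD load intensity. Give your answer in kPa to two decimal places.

(S or L) → L = 5.81 kPa; (R or Lr or S) → R = 3.61 kPa; (Lr or S) → S = 3.54 kPa.
(1) 0.67(2.14) - 1.0(4.00) = -2.57
(2) 1.0(2.14) + 0.7(4.00) + 0.6(5.81) = 8.43
(3) 1.0(2.14) + 1.0(3.61) + 0.6(5.81) = 9.24
(4) 1.0(2.14) = 2.14
(5) 1.0(2.14) + 1.0(5.81) + 0.6(3.54) = 10.07
The controlling combination is 5, giving 10.07 kPa.

10.07 kPa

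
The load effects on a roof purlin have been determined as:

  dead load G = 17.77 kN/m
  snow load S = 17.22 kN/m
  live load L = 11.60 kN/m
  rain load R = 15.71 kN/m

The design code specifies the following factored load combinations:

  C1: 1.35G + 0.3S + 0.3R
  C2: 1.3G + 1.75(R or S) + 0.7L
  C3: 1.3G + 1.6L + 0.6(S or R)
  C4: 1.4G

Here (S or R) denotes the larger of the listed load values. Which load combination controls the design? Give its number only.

Combination 2

(R or S) → S = 17.22 kN/m; (S or R) → S = 17.22 kN/m.
C1: 1.35(17.77) + 0.3(17.22) + 0.3(15.71) = 23.99 + 5.17 + 4.71 = 33.87
C2: 1.3(17.77) + 1.75(17.22) + 0.7(11.60) = 23.10 + 30.14 + 8.12 = 61.36
C3: 1.3(17.77) + 1.6(11.60) + 0.6(17.22) = 23.10 + 18.56 + 10.33 = 51.99
C4: 1.4(17.77) = 24.88
The largest value is 61.36 kN/m from combination 2.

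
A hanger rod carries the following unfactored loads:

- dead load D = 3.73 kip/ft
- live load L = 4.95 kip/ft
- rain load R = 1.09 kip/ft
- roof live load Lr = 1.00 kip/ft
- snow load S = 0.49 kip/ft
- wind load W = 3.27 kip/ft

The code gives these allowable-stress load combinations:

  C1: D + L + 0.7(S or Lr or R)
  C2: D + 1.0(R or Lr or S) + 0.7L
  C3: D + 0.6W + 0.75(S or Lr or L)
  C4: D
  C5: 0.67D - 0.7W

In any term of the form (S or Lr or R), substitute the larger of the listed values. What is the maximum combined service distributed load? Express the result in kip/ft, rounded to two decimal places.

(S or Lr or R) → R = 1.09 kip/ft; (R or Lr or S) → R = 1.09 kip/ft; (S or Lr or L) → L = 4.95 kip/ft.
C1: 1.0(3.73) + 1.0(4.95) + 0.7(1.09) = 3.73 + 4.95 + 0.76 = 9.44
C2: 1.0(3.73) + 1.0(1.09) + 0.7(4.95) = 3.73 + 1.09 + 3.47 = 8.29
C3: 1.0(3.73) + 0.6(3.27) + 0.75(4.95) = 3.73 + 1.96 + 3.71 = 9.40
C4: 1.0(3.73) = 3.73
C5: 0.67(3.73) - 0.7(3.27) = 2.50 - 2.29 = 0.21
Combination 1 governs: w = 9.44 kip/ft.

9.44 kip/ft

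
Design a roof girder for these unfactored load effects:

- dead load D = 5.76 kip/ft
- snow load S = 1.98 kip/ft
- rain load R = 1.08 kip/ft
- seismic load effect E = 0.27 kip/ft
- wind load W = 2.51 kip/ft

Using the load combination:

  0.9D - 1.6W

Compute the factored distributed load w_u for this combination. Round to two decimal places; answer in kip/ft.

1.17 kip/ft

0.9(5.76) - 1.6(2.51) = 1.17
w_u = 1.17 kip/ft.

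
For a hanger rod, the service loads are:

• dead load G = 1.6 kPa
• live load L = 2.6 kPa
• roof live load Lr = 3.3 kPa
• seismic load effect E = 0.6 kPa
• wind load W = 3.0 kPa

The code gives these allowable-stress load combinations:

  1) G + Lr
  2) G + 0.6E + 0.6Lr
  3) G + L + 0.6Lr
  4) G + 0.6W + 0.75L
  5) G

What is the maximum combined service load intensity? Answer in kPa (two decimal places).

6.18 kPa

1) 1.0(1.6) + 1.0(3.3) = 4.90
2) 1.0(1.6) + 0.6(0.6) + 0.6(3.3) = 3.94
3) 1.0(1.6) + 1.0(2.6) + 0.6(3.3) = 6.18
4) 1.0(1.6) + 0.6(3.0) + 0.75(2.6) = 5.35
5) 1.0(1.6) = 1.60
Maximum is from combination 3.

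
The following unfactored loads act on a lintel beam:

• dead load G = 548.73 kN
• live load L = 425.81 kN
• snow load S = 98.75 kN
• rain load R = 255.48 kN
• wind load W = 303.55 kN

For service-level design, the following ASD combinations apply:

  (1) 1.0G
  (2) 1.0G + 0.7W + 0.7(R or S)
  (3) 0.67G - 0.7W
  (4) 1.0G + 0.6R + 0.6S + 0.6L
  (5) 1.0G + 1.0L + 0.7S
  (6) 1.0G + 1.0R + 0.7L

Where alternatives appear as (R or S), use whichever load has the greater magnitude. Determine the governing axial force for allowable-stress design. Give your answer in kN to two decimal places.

1102.28 kN

(R or S) → R = 255.48 kN.
(1) 1.0(548.73) = 548.73
(2) 1.0(548.73) + 0.7(303.55) + 0.7(255.48) = 940.05
(3) 0.67(548.73) - 0.7(303.55) = 155.16
(4) 1.0(548.73) + 0.6(255.48) + 0.6(98.75) + 0.6(425.81) = 1016.75
(5) 1.0(548.73) + 1.0(425.81) + 0.7(98.75) = 1043.67
(6) 1.0(548.73) + 1.0(255.48) + 0.7(425.81) = 1102.28
Combination 6 governs: N = 1102.28 kN.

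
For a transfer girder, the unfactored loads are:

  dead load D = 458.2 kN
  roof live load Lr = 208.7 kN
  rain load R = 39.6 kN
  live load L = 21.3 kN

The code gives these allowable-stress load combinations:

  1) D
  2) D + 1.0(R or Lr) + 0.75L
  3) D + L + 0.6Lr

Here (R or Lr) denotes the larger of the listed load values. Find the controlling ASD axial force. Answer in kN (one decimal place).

682.9 kN

(R or Lr) → Lr = 208.7 kN.
1) 1.0(458.2) = 458.2
2) 1.0(458.2) + 1.0(208.7) + 0.75(21.3) = 682.9
3) 1.0(458.2) + 1.0(21.3) + 0.6(208.7) = 604.7
Combination 2 governs: N = 682.9 kN.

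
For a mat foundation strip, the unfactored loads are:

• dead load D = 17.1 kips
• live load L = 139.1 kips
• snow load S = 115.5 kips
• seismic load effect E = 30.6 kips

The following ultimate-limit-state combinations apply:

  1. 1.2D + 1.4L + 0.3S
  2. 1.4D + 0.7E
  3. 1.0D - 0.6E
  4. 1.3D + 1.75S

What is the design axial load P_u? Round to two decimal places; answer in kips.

1. 1.2(17.1) + 1.4(139.1) + 0.3(115.5) = 20.52 + 194.74 + 34.65 = 249.91
2. 1.4(17.1) + 0.7(30.6) = 23.94 + 21.42 = 45.36
3. 1.0(17.1) - 0.6(30.6) = 17.10 - 18.36 = -1.26
4. 1.3(17.1) + 1.75(115.5) = 22.23 + 202.13 = 224.36
The controlling combination is 1, giving 249.91 kips.

249.91 kips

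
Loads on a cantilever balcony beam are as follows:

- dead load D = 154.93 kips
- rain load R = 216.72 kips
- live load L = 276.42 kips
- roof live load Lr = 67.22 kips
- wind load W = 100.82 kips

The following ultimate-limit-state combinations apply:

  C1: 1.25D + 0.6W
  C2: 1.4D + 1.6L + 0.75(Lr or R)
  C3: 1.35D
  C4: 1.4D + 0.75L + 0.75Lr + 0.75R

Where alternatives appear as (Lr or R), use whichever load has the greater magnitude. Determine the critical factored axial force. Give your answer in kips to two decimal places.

821.71 kips

(Lr or R) → R = 216.72 kips.
C1: 1.25(154.93) + 0.6(100.82) = 193.66 + 60.49 = 254.15
C2: 1.4(154.93) + 1.6(276.42) + 0.75(216.72) = 216.90 + 442.27 + 162.54 = 821.71
C3: 1.35(154.93) = 209.16
C4: 1.4(154.93) + 0.75(276.42) + 0.75(67.22) + 0.75(216.72) = 637.17
Combination 2 governs: P_u = 821.71 kips.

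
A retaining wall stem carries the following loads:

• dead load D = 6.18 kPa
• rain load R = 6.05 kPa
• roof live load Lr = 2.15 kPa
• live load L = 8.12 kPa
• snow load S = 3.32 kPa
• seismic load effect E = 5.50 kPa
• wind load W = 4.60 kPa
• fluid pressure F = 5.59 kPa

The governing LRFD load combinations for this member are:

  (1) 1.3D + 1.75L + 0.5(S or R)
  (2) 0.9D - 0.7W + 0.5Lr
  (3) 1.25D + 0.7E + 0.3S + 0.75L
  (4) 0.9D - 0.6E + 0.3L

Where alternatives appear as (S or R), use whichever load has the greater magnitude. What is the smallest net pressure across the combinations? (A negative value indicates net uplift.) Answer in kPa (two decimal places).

3.42 kPa

(S or R) → R = 6.05 kPa.
(1) 1.3(6.18) + 1.75(8.12) + 0.5(6.05) = 25.27
(2) 0.9(6.18) - 0.7(4.60) + 0.5(2.15) = 3.42
(3) 1.25(6.18) + 0.7(5.50) + 0.3(3.32) + 0.75(8.12) = 18.66
(4) 0.9(6.18) - 0.6(5.50) + 0.3(8.12) = 4.70
Combination 2 gives the minimum: 3.42 kPa.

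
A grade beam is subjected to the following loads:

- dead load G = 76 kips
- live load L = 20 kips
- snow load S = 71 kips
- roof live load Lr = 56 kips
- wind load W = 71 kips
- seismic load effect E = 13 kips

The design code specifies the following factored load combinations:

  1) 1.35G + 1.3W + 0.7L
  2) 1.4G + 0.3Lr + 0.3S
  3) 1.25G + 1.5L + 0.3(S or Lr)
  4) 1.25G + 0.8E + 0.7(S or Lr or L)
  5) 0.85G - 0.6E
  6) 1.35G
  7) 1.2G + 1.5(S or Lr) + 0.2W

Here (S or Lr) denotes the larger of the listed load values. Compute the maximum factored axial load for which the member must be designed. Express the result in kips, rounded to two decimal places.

211.90 kips

(S or Lr) → S = 71 kips; (S or Lr or L) → S = 71 kips.
1) 1.35(76) + 1.3(71) + 0.7(20) = 102.60 + 92.30 + 14.00 = 208.90
2) 1.4(76) + 0.3(56) + 0.3(71) = 106.40 + 16.80 + 21.30 = 144.50
3) 1.25(76) + 1.5(20) + 0.3(71) = 95.00 + 30.00 + 21.30 = 146.30
4) 1.25(76) + 0.8(13) + 0.7(71) = 95.00 + 10.40 + 49.70 = 155.10
5) 0.85(76) - 0.6(13) = 64.60 - 7.80 = 56.80
6) 1.35(76) = 102.60
7) 1.2(76) + 1.5(71) + 0.2(71) = 91.20 + 106.50 + 14.20 = 211.90
Maximum is from combination 7.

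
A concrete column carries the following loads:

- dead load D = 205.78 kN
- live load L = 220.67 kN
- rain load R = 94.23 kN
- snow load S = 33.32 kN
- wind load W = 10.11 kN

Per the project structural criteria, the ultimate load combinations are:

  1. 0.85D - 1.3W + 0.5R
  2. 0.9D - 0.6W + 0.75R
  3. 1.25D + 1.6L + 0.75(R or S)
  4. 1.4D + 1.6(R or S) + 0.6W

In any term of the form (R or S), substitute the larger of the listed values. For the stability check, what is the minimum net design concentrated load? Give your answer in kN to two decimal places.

208.89 kN

(R or S) → R = 94.23 kN.
1. 0.85(205.78) - 1.3(10.11) + 0.5(94.23) = 174.91 - 13.14 + 47.12 = 208.89
2. 0.9(205.78) - 0.6(10.11) + 0.75(94.23) = 249.81
3. 1.25(205.78) + 1.6(220.67) + 0.75(94.23) = 257.23 + 353.07 + 70.67 = 680.97
4. 1.4(205.78) + 1.6(94.23) + 0.6(10.11) = 288.09 + 150.77 + 6.07 = 444.93
Combination 1 gives the minimum: 208.89 kN.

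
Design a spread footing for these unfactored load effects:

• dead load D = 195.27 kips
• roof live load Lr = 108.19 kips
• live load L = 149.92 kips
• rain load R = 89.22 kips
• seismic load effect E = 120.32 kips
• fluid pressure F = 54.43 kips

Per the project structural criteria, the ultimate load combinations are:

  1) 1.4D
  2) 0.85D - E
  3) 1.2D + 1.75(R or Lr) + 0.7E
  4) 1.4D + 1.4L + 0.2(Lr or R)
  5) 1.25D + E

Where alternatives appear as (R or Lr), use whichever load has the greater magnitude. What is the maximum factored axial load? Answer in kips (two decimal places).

(R or Lr) → Lr = 108.19 kips; (Lr or R) → Lr = 108.19 kips.
1) 1.4(195.27) = 273.38
2) 0.85(195.27) - 1.0(120.32) = 45.66
3) 1.2(195.27) + 1.75(108.19) + 0.7(120.32) = 507.88
4) 1.4(195.27) + 1.4(149.92) + 0.2(108.19) = 504.90
5) 1.25(195.27) + 1.0(120.32) = 364.41
Maximum is from combination 3.

507.88 kips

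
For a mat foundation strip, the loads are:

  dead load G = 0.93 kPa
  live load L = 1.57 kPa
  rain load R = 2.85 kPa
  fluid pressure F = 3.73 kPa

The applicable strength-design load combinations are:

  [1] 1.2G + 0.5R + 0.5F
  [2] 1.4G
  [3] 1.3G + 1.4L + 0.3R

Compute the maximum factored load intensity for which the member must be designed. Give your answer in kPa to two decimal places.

[1] 1.2(0.93) + 0.5(2.85) + 0.5(3.73) = 4.41
[2] 1.4(0.93) = 1.30
[3] 1.3(0.93) + 1.4(1.57) + 0.3(2.85) = 4.26
The controlling combination is 1, giving 4.41 kPa.

4.41 kPa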